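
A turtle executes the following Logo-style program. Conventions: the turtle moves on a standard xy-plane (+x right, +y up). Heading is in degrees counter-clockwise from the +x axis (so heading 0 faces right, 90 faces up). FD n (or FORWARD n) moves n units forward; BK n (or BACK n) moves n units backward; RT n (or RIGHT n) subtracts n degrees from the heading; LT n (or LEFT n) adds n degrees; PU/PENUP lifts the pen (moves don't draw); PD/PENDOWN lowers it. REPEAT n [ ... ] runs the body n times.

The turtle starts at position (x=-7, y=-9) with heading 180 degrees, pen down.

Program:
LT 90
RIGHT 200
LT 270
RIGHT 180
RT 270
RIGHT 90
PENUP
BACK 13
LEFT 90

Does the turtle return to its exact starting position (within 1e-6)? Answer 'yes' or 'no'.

Answer: no

Derivation:
Executing turtle program step by step:
Start: pos=(-7,-9), heading=180, pen down
LT 90: heading 180 -> 270
RT 200: heading 270 -> 70
LT 270: heading 70 -> 340
RT 180: heading 340 -> 160
RT 270: heading 160 -> 250
RT 90: heading 250 -> 160
PU: pen up
BK 13: (-7,-9) -> (5.216,-13.446) [heading=160, move]
LT 90: heading 160 -> 250
Final: pos=(5.216,-13.446), heading=250, 0 segment(s) drawn

Start position: (-7, -9)
Final position: (5.216, -13.446)
Distance = 13; >= 1e-6 -> NOT closed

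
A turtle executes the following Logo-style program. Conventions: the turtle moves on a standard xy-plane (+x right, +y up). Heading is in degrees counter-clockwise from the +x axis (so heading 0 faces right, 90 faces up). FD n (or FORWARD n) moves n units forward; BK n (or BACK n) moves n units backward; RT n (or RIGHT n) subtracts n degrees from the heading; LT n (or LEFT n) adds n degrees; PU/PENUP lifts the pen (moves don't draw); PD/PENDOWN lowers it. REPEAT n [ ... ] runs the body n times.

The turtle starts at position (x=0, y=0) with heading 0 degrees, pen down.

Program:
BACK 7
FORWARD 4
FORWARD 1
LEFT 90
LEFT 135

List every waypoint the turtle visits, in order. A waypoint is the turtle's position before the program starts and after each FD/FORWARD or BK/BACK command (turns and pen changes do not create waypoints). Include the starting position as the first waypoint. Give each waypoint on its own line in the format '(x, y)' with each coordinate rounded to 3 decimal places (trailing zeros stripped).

Executing turtle program step by step:
Start: pos=(0,0), heading=0, pen down
BK 7: (0,0) -> (-7,0) [heading=0, draw]
FD 4: (-7,0) -> (-3,0) [heading=0, draw]
FD 1: (-3,0) -> (-2,0) [heading=0, draw]
LT 90: heading 0 -> 90
LT 135: heading 90 -> 225
Final: pos=(-2,0), heading=225, 3 segment(s) drawn
Waypoints (4 total):
(0, 0)
(-7, 0)
(-3, 0)
(-2, 0)

Answer: (0, 0)
(-7, 0)
(-3, 0)
(-2, 0)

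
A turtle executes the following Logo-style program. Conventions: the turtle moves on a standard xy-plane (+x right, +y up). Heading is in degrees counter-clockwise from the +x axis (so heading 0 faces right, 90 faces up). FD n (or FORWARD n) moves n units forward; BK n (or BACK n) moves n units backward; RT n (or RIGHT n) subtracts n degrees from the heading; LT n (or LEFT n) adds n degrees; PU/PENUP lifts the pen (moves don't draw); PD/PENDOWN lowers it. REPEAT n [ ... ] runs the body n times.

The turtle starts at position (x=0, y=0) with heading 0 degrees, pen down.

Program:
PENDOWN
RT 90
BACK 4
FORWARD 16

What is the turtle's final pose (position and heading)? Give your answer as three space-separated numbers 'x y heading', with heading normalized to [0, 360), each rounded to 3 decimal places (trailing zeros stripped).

Executing turtle program step by step:
Start: pos=(0,0), heading=0, pen down
PD: pen down
RT 90: heading 0 -> 270
BK 4: (0,0) -> (0,4) [heading=270, draw]
FD 16: (0,4) -> (0,-12) [heading=270, draw]
Final: pos=(0,-12), heading=270, 2 segment(s) drawn

Answer: 0 -12 270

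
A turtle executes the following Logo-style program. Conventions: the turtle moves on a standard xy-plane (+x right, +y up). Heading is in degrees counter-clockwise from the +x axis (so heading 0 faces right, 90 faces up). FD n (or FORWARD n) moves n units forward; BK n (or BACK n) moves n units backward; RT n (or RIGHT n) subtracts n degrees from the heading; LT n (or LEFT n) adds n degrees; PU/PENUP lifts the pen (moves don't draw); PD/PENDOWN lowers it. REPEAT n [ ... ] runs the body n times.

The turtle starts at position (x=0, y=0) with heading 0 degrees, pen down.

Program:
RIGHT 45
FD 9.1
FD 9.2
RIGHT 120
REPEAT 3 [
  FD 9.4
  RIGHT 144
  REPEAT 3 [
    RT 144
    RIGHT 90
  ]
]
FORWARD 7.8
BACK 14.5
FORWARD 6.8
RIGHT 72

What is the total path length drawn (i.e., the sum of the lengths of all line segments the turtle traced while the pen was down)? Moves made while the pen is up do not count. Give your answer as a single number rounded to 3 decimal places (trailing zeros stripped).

Executing turtle program step by step:
Start: pos=(0,0), heading=0, pen down
RT 45: heading 0 -> 315
FD 9.1: (0,0) -> (6.435,-6.435) [heading=315, draw]
FD 9.2: (6.435,-6.435) -> (12.94,-12.94) [heading=315, draw]
RT 120: heading 315 -> 195
REPEAT 3 [
  -- iteration 1/3 --
  FD 9.4: (12.94,-12.94) -> (3.86,-15.373) [heading=195, draw]
  RT 144: heading 195 -> 51
  REPEAT 3 [
    -- iteration 1/3 --
    RT 144: heading 51 -> 267
    RT 90: heading 267 -> 177
    -- iteration 2/3 --
    RT 144: heading 177 -> 33
    RT 90: heading 33 -> 303
    -- iteration 3/3 --
    RT 144: heading 303 -> 159
    RT 90: heading 159 -> 69
  ]
  -- iteration 2/3 --
  FD 9.4: (3.86,-15.373) -> (7.229,-6.597) [heading=69, draw]
  RT 144: heading 69 -> 285
  REPEAT 3 [
    -- iteration 1/3 --
    RT 144: heading 285 -> 141
    RT 90: heading 141 -> 51
    -- iteration 2/3 --
    RT 144: heading 51 -> 267
    RT 90: heading 267 -> 177
    -- iteration 3/3 --
    RT 144: heading 177 -> 33
    RT 90: heading 33 -> 303
  ]
  -- iteration 3/3 --
  FD 9.4: (7.229,-6.597) -> (12.349,-14.481) [heading=303, draw]
  RT 144: heading 303 -> 159
  REPEAT 3 [
    -- iteration 1/3 --
    RT 144: heading 159 -> 15
    RT 90: heading 15 -> 285
    -- iteration 2/3 --
    RT 144: heading 285 -> 141
    RT 90: heading 141 -> 51
    -- iteration 3/3 --
    RT 144: heading 51 -> 267
    RT 90: heading 267 -> 177
  ]
]
FD 7.8: (12.349,-14.481) -> (4.559,-14.073) [heading=177, draw]
BK 14.5: (4.559,-14.073) -> (19.039,-14.831) [heading=177, draw]
FD 6.8: (19.039,-14.831) -> (12.249,-14.476) [heading=177, draw]
RT 72: heading 177 -> 105
Final: pos=(12.249,-14.476), heading=105, 8 segment(s) drawn

Segment lengths:
  seg 1: (0,0) -> (6.435,-6.435), length = 9.1
  seg 2: (6.435,-6.435) -> (12.94,-12.94), length = 9.2
  seg 3: (12.94,-12.94) -> (3.86,-15.373), length = 9.4
  seg 4: (3.86,-15.373) -> (7.229,-6.597), length = 9.4
  seg 5: (7.229,-6.597) -> (12.349,-14.481), length = 9.4
  seg 6: (12.349,-14.481) -> (4.559,-14.073), length = 7.8
  seg 7: (4.559,-14.073) -> (19.039,-14.831), length = 14.5
  seg 8: (19.039,-14.831) -> (12.249,-14.476), length = 6.8
Total = 75.6

Answer: 75.6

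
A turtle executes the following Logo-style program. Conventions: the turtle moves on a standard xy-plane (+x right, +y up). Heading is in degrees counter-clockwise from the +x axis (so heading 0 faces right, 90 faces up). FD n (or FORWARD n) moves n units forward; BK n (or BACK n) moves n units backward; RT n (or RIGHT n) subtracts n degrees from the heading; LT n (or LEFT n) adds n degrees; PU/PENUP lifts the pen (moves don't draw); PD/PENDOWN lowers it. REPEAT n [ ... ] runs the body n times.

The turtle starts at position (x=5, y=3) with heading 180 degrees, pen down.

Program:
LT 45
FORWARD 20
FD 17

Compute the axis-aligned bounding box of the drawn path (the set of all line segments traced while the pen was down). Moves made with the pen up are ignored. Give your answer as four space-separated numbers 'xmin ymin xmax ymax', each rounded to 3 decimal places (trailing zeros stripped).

Executing turtle program step by step:
Start: pos=(5,3), heading=180, pen down
LT 45: heading 180 -> 225
FD 20: (5,3) -> (-9.142,-11.142) [heading=225, draw]
FD 17: (-9.142,-11.142) -> (-21.163,-23.163) [heading=225, draw]
Final: pos=(-21.163,-23.163), heading=225, 2 segment(s) drawn

Segment endpoints: x in {-21.163, -9.142, 5}, y in {-23.163, -11.142, 3}
xmin=-21.163, ymin=-23.163, xmax=5, ymax=3

Answer: -21.163 -23.163 5 3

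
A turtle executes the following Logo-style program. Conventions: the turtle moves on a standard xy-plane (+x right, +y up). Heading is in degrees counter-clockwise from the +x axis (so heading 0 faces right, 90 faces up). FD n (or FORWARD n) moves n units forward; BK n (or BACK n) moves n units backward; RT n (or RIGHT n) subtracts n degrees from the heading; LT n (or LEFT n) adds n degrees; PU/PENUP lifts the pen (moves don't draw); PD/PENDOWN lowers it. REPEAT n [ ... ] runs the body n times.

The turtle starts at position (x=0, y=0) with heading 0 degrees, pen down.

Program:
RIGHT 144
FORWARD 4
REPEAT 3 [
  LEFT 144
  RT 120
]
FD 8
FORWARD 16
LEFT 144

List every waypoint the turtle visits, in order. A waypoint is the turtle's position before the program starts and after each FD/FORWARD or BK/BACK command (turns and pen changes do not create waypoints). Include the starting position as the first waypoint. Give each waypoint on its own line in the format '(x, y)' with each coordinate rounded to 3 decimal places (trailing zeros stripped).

Answer: (0, 0)
(-3.236, -2.351)
(-0.764, -9.96)
(4.18, -25.176)

Derivation:
Executing turtle program step by step:
Start: pos=(0,0), heading=0, pen down
RT 144: heading 0 -> 216
FD 4: (0,0) -> (-3.236,-2.351) [heading=216, draw]
REPEAT 3 [
  -- iteration 1/3 --
  LT 144: heading 216 -> 0
  RT 120: heading 0 -> 240
  -- iteration 2/3 --
  LT 144: heading 240 -> 24
  RT 120: heading 24 -> 264
  -- iteration 3/3 --
  LT 144: heading 264 -> 48
  RT 120: heading 48 -> 288
]
FD 8: (-3.236,-2.351) -> (-0.764,-9.96) [heading=288, draw]
FD 16: (-0.764,-9.96) -> (4.18,-25.176) [heading=288, draw]
LT 144: heading 288 -> 72
Final: pos=(4.18,-25.176), heading=72, 3 segment(s) drawn
Waypoints (4 total):
(0, 0)
(-3.236, -2.351)
(-0.764, -9.96)
(4.18, -25.176)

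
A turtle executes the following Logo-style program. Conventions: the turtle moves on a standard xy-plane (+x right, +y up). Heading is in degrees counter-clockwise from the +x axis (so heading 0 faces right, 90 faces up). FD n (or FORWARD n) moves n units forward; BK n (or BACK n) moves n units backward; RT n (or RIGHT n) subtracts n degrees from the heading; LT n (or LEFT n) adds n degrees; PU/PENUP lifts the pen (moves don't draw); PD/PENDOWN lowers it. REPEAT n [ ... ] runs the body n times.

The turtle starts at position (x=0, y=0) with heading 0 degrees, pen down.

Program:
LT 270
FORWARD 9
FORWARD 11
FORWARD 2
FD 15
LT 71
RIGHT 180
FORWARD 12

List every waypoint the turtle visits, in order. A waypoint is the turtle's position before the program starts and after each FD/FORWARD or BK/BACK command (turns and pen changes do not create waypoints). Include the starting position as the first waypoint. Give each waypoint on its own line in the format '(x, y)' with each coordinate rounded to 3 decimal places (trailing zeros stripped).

Executing turtle program step by step:
Start: pos=(0,0), heading=0, pen down
LT 270: heading 0 -> 270
FD 9: (0,0) -> (0,-9) [heading=270, draw]
FD 11: (0,-9) -> (0,-20) [heading=270, draw]
FD 2: (0,-20) -> (0,-22) [heading=270, draw]
FD 15: (0,-22) -> (0,-37) [heading=270, draw]
LT 71: heading 270 -> 341
RT 180: heading 341 -> 161
FD 12: (0,-37) -> (-11.346,-33.093) [heading=161, draw]
Final: pos=(-11.346,-33.093), heading=161, 5 segment(s) drawn
Waypoints (6 total):
(0, 0)
(0, -9)
(0, -20)
(0, -22)
(0, -37)
(-11.346, -33.093)

Answer: (0, 0)
(0, -9)
(0, -20)
(0, -22)
(0, -37)
(-11.346, -33.093)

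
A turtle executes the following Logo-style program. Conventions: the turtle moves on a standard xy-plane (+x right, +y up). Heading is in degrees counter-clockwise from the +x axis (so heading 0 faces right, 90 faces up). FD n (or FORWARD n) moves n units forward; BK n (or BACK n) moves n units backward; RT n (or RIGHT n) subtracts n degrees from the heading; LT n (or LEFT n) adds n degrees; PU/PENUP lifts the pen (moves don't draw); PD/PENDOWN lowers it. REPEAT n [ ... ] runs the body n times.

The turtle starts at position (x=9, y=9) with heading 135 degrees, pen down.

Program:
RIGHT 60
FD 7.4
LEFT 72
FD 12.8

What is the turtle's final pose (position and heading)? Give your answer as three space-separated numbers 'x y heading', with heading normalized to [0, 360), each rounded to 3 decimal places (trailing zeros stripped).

Executing turtle program step by step:
Start: pos=(9,9), heading=135, pen down
RT 60: heading 135 -> 75
FD 7.4: (9,9) -> (10.915,16.148) [heading=75, draw]
LT 72: heading 75 -> 147
FD 12.8: (10.915,16.148) -> (0.18,23.119) [heading=147, draw]
Final: pos=(0.18,23.119), heading=147, 2 segment(s) drawn

Answer: 0.18 23.119 147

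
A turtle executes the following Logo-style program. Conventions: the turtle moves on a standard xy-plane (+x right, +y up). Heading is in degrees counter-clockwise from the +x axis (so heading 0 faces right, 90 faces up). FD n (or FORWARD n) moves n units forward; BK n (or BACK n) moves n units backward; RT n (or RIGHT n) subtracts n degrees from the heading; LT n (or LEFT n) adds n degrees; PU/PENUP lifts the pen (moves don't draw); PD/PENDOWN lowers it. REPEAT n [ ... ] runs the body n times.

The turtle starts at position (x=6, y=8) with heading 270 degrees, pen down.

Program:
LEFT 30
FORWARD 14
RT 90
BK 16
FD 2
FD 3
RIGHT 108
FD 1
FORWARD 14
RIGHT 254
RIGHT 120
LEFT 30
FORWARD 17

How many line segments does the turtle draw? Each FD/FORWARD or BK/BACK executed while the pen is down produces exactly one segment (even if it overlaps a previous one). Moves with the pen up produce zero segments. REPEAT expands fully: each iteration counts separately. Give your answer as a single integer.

Answer: 7

Derivation:
Executing turtle program step by step:
Start: pos=(6,8), heading=270, pen down
LT 30: heading 270 -> 300
FD 14: (6,8) -> (13,-4.124) [heading=300, draw]
RT 90: heading 300 -> 210
BK 16: (13,-4.124) -> (26.856,3.876) [heading=210, draw]
FD 2: (26.856,3.876) -> (25.124,2.876) [heading=210, draw]
FD 3: (25.124,2.876) -> (22.526,1.376) [heading=210, draw]
RT 108: heading 210 -> 102
FD 1: (22.526,1.376) -> (22.318,2.354) [heading=102, draw]
FD 14: (22.318,2.354) -> (19.408,16.048) [heading=102, draw]
RT 254: heading 102 -> 208
RT 120: heading 208 -> 88
LT 30: heading 88 -> 118
FD 17: (19.408,16.048) -> (11.427,31.058) [heading=118, draw]
Final: pos=(11.427,31.058), heading=118, 7 segment(s) drawn
Segments drawn: 7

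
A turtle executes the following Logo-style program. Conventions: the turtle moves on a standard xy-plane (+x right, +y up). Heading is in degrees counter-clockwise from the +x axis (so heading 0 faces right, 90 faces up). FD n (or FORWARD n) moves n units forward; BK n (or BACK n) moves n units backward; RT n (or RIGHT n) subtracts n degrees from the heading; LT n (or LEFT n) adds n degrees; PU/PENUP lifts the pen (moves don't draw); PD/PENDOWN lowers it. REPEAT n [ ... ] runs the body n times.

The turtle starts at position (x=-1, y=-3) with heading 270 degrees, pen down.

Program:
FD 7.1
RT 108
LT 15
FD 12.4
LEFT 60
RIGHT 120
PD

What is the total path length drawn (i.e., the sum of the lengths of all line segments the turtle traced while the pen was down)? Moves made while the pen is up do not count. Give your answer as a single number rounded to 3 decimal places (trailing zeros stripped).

Executing turtle program step by step:
Start: pos=(-1,-3), heading=270, pen down
FD 7.1: (-1,-3) -> (-1,-10.1) [heading=270, draw]
RT 108: heading 270 -> 162
LT 15: heading 162 -> 177
FD 12.4: (-1,-10.1) -> (-13.383,-9.451) [heading=177, draw]
LT 60: heading 177 -> 237
RT 120: heading 237 -> 117
PD: pen down
Final: pos=(-13.383,-9.451), heading=117, 2 segment(s) drawn

Segment lengths:
  seg 1: (-1,-3) -> (-1,-10.1), length = 7.1
  seg 2: (-1,-10.1) -> (-13.383,-9.451), length = 12.4
Total = 19.5

Answer: 19.5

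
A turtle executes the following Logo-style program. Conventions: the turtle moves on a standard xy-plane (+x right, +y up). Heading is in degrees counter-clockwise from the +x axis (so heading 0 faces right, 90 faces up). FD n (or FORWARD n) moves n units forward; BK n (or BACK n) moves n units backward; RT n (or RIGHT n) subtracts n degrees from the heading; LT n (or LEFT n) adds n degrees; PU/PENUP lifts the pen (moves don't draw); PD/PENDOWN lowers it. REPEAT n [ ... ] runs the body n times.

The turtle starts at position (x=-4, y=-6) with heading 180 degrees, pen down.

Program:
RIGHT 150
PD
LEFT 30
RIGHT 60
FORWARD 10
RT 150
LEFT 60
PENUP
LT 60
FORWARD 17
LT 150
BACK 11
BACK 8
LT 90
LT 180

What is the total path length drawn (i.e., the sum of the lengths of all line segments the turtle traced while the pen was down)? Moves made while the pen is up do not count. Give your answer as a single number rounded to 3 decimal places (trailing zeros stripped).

Answer: 10

Derivation:
Executing turtle program step by step:
Start: pos=(-4,-6), heading=180, pen down
RT 150: heading 180 -> 30
PD: pen down
LT 30: heading 30 -> 60
RT 60: heading 60 -> 0
FD 10: (-4,-6) -> (6,-6) [heading=0, draw]
RT 150: heading 0 -> 210
LT 60: heading 210 -> 270
PU: pen up
LT 60: heading 270 -> 330
FD 17: (6,-6) -> (20.722,-14.5) [heading=330, move]
LT 150: heading 330 -> 120
BK 11: (20.722,-14.5) -> (26.222,-24.026) [heading=120, move]
BK 8: (26.222,-24.026) -> (30.222,-30.954) [heading=120, move]
LT 90: heading 120 -> 210
LT 180: heading 210 -> 30
Final: pos=(30.222,-30.954), heading=30, 1 segment(s) drawn

Segment lengths:
  seg 1: (-4,-6) -> (6,-6), length = 10
Total = 10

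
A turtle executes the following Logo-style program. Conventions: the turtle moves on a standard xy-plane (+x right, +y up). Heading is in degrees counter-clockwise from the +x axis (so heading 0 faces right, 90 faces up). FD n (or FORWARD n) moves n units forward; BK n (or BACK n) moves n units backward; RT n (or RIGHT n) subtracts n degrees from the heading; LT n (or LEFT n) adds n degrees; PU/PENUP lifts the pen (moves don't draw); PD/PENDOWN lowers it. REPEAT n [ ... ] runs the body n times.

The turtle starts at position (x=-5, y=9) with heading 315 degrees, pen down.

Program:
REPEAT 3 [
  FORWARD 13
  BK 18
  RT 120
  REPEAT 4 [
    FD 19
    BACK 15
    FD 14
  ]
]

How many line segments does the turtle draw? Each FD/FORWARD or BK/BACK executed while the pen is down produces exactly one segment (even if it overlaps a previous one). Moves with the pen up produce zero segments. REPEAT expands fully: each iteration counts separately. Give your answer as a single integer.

Answer: 42

Derivation:
Executing turtle program step by step:
Start: pos=(-5,9), heading=315, pen down
REPEAT 3 [
  -- iteration 1/3 --
  FD 13: (-5,9) -> (4.192,-0.192) [heading=315, draw]
  BK 18: (4.192,-0.192) -> (-8.536,12.536) [heading=315, draw]
  RT 120: heading 315 -> 195
  REPEAT 4 [
    -- iteration 1/4 --
    FD 19: (-8.536,12.536) -> (-26.888,7.618) [heading=195, draw]
    BK 15: (-26.888,7.618) -> (-12.399,11.5) [heading=195, draw]
    FD 14: (-12.399,11.5) -> (-25.922,7.877) [heading=195, draw]
    -- iteration 2/4 --
    FD 19: (-25.922,7.877) -> (-44.275,2.959) [heading=195, draw]
    BK 15: (-44.275,2.959) -> (-29.786,6.842) [heading=195, draw]
    FD 14: (-29.786,6.842) -> (-43.309,3.218) [heading=195, draw]
    -- iteration 3/4 --
    FD 19: (-43.309,3.218) -> (-61.661,-1.7) [heading=195, draw]
    BK 15: (-61.661,-1.7) -> (-47.173,2.183) [heading=195, draw]
    FD 14: (-47.173,2.183) -> (-60.696,-1.441) [heading=195, draw]
    -- iteration 4/4 --
    FD 19: (-60.696,-1.441) -> (-79.048,-6.358) [heading=195, draw]
    BK 15: (-79.048,-6.358) -> (-64.559,-2.476) [heading=195, draw]
    FD 14: (-64.559,-2.476) -> (-78.082,-6.099) [heading=195, draw]
  ]
  -- iteration 2/3 --
  FD 13: (-78.082,-6.099) -> (-90.639,-9.464) [heading=195, draw]
  BK 18: (-90.639,-9.464) -> (-73.253,-4.805) [heading=195, draw]
  RT 120: heading 195 -> 75
  REPEAT 4 [
    -- iteration 1/4 --
    FD 19: (-73.253,-4.805) -> (-68.335,13.547) [heading=75, draw]
    BK 15: (-68.335,13.547) -> (-72.217,-0.942) [heading=75, draw]
    FD 14: (-72.217,-0.942) -> (-68.594,12.581) [heading=75, draw]
    -- iteration 2/4 --
    FD 19: (-68.594,12.581) -> (-63.676,30.934) [heading=75, draw]
    BK 15: (-63.676,30.934) -> (-67.559,16.445) [heading=75, draw]
    FD 14: (-67.559,16.445) -> (-63.935,29.968) [heading=75, draw]
    -- iteration 3/4 --
    FD 19: (-63.935,29.968) -> (-59.018,48.321) [heading=75, draw]
    BK 15: (-59.018,48.321) -> (-62.9,33.832) [heading=75, draw]
    FD 14: (-62.9,33.832) -> (-59.276,47.355) [heading=75, draw]
    -- iteration 4/4 --
    FD 19: (-59.276,47.355) -> (-54.359,65.707) [heading=75, draw]
    BK 15: (-54.359,65.707) -> (-58.241,51.218) [heading=75, draw]
    FD 14: (-58.241,51.218) -> (-54.618,64.741) [heading=75, draw]
  ]
  -- iteration 3/3 --
  FD 13: (-54.618,64.741) -> (-51.253,77.298) [heading=75, draw]
  BK 18: (-51.253,77.298) -> (-55.912,59.912) [heading=75, draw]
  RT 120: heading 75 -> 315
  REPEAT 4 [
    -- iteration 1/4 --
    FD 19: (-55.912,59.912) -> (-42.477,46.477) [heading=315, draw]
    BK 15: (-42.477,46.477) -> (-53.083,57.083) [heading=315, draw]
    FD 14: (-53.083,57.083) -> (-43.184,47.184) [heading=315, draw]
    -- iteration 2/4 --
    FD 19: (-43.184,47.184) -> (-29.749,33.749) [heading=315, draw]
    BK 15: (-29.749,33.749) -> (-40.355,44.355) [heading=315, draw]
    FD 14: (-40.355,44.355) -> (-30.456,34.456) [heading=315, draw]
    -- iteration 3/4 --
    FD 19: (-30.456,34.456) -> (-17.021,21.021) [heading=315, draw]
    BK 15: (-17.021,21.021) -> (-27.627,31.627) [heading=315, draw]
    FD 14: (-27.627,31.627) -> (-17.728,21.728) [heading=315, draw]
    -- iteration 4/4 --
    FD 19: (-17.728,21.728) -> (-4.293,8.293) [heading=315, draw]
    BK 15: (-4.293,8.293) -> (-14.899,18.899) [heading=315, draw]
    FD 14: (-14.899,18.899) -> (-5,9) [heading=315, draw]
  ]
]
Final: pos=(-5,9), heading=315, 42 segment(s) drawn
Segments drawn: 42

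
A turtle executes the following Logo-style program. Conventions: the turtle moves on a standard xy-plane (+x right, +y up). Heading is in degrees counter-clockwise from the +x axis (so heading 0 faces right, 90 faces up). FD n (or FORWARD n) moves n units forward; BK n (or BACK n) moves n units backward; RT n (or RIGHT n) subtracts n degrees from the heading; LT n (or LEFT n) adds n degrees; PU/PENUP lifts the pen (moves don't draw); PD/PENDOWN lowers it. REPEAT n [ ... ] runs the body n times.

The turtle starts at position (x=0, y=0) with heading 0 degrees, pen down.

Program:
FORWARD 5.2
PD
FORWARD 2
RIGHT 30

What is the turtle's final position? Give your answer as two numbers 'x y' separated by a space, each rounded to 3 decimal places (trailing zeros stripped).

Answer: 7.2 0

Derivation:
Executing turtle program step by step:
Start: pos=(0,0), heading=0, pen down
FD 5.2: (0,0) -> (5.2,0) [heading=0, draw]
PD: pen down
FD 2: (5.2,0) -> (7.2,0) [heading=0, draw]
RT 30: heading 0 -> 330
Final: pos=(7.2,0), heading=330, 2 segment(s) drawn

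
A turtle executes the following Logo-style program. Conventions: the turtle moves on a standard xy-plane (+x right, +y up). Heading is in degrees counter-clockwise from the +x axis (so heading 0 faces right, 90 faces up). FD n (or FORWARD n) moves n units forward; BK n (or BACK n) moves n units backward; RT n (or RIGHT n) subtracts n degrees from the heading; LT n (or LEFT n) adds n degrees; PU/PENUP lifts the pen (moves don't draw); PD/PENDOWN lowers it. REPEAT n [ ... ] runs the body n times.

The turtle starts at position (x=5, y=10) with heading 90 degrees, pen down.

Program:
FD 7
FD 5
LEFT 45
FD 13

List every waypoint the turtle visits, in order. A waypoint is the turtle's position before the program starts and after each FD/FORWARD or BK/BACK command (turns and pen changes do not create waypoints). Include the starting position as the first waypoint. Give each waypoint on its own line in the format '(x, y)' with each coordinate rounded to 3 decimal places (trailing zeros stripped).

Executing turtle program step by step:
Start: pos=(5,10), heading=90, pen down
FD 7: (5,10) -> (5,17) [heading=90, draw]
FD 5: (5,17) -> (5,22) [heading=90, draw]
LT 45: heading 90 -> 135
FD 13: (5,22) -> (-4.192,31.192) [heading=135, draw]
Final: pos=(-4.192,31.192), heading=135, 3 segment(s) drawn
Waypoints (4 total):
(5, 10)
(5, 17)
(5, 22)
(-4.192, 31.192)

Answer: (5, 10)
(5, 17)
(5, 22)
(-4.192, 31.192)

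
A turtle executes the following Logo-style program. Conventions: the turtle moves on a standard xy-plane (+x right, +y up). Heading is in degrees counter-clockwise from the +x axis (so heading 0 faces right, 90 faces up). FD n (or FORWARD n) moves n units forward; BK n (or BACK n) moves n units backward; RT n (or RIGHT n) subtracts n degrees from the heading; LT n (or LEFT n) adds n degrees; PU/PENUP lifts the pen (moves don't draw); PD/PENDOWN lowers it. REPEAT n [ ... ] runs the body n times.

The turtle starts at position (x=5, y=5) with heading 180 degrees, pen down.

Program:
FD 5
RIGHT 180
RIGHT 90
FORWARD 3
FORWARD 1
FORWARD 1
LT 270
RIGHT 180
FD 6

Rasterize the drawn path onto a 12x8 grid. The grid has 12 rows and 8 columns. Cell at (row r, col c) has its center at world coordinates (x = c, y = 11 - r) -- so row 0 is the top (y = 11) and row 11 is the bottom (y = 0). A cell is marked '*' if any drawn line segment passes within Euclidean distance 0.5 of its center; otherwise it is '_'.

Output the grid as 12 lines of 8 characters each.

Segment 0: (5,5) -> (0,5)
Segment 1: (0,5) -> (0,2)
Segment 2: (0,2) -> (0,1)
Segment 3: (0,1) -> (0,0)
Segment 4: (0,0) -> (6,0)

Answer: ________
________
________
________
________
________
******__
*_______
*_______
*_______
*_______
*******_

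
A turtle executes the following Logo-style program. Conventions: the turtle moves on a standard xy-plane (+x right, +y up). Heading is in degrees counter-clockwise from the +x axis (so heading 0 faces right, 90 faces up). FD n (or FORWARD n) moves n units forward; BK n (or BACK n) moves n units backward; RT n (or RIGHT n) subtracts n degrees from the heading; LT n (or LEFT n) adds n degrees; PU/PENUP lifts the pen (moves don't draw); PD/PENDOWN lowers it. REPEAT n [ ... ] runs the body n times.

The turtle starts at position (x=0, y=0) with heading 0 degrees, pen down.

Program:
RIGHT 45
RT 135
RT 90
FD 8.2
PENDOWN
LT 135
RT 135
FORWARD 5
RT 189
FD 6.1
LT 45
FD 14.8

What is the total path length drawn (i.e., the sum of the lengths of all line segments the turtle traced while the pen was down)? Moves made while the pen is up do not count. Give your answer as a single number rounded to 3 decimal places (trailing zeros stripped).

Answer: 34.1

Derivation:
Executing turtle program step by step:
Start: pos=(0,0), heading=0, pen down
RT 45: heading 0 -> 315
RT 135: heading 315 -> 180
RT 90: heading 180 -> 90
FD 8.2: (0,0) -> (0,8.2) [heading=90, draw]
PD: pen down
LT 135: heading 90 -> 225
RT 135: heading 225 -> 90
FD 5: (0,8.2) -> (0,13.2) [heading=90, draw]
RT 189: heading 90 -> 261
FD 6.1: (0,13.2) -> (-0.954,7.175) [heading=261, draw]
LT 45: heading 261 -> 306
FD 14.8: (-0.954,7.175) -> (7.745,-4.798) [heading=306, draw]
Final: pos=(7.745,-4.798), heading=306, 4 segment(s) drawn

Segment lengths:
  seg 1: (0,0) -> (0,8.2), length = 8.2
  seg 2: (0,8.2) -> (0,13.2), length = 5
  seg 3: (0,13.2) -> (-0.954,7.175), length = 6.1
  seg 4: (-0.954,7.175) -> (7.745,-4.798), length = 14.8
Total = 34.1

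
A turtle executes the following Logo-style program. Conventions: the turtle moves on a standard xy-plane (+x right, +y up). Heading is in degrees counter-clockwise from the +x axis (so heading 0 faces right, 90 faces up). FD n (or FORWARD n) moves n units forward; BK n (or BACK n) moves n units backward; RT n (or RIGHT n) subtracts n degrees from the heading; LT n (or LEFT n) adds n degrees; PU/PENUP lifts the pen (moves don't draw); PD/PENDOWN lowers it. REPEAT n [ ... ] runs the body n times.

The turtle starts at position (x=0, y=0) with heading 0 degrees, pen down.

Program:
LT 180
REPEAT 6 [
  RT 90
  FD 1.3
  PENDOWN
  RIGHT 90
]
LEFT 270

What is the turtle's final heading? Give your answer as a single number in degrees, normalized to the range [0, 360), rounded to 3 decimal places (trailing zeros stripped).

Executing turtle program step by step:
Start: pos=(0,0), heading=0, pen down
LT 180: heading 0 -> 180
REPEAT 6 [
  -- iteration 1/6 --
  RT 90: heading 180 -> 90
  FD 1.3: (0,0) -> (0,1.3) [heading=90, draw]
  PD: pen down
  RT 90: heading 90 -> 0
  -- iteration 2/6 --
  RT 90: heading 0 -> 270
  FD 1.3: (0,1.3) -> (0,0) [heading=270, draw]
  PD: pen down
  RT 90: heading 270 -> 180
  -- iteration 3/6 --
  RT 90: heading 180 -> 90
  FD 1.3: (0,0) -> (0,1.3) [heading=90, draw]
  PD: pen down
  RT 90: heading 90 -> 0
  -- iteration 4/6 --
  RT 90: heading 0 -> 270
  FD 1.3: (0,1.3) -> (0,0) [heading=270, draw]
  PD: pen down
  RT 90: heading 270 -> 180
  -- iteration 5/6 --
  RT 90: heading 180 -> 90
  FD 1.3: (0,0) -> (0,1.3) [heading=90, draw]
  PD: pen down
  RT 90: heading 90 -> 0
  -- iteration 6/6 --
  RT 90: heading 0 -> 270
  FD 1.3: (0,1.3) -> (0,0) [heading=270, draw]
  PD: pen down
  RT 90: heading 270 -> 180
]
LT 270: heading 180 -> 90
Final: pos=(0,0), heading=90, 6 segment(s) drawn

Answer: 90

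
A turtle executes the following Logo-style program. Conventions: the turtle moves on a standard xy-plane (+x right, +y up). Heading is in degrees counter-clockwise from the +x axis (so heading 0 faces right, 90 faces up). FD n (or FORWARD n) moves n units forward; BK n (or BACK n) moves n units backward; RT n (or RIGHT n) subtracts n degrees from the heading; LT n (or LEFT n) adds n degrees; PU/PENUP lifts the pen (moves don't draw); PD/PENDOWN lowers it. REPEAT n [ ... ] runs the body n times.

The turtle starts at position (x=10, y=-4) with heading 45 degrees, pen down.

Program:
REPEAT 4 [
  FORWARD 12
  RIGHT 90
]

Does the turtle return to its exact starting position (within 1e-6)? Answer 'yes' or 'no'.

Executing turtle program step by step:
Start: pos=(10,-4), heading=45, pen down
REPEAT 4 [
  -- iteration 1/4 --
  FD 12: (10,-4) -> (18.485,4.485) [heading=45, draw]
  RT 90: heading 45 -> 315
  -- iteration 2/4 --
  FD 12: (18.485,4.485) -> (26.971,-4) [heading=315, draw]
  RT 90: heading 315 -> 225
  -- iteration 3/4 --
  FD 12: (26.971,-4) -> (18.485,-12.485) [heading=225, draw]
  RT 90: heading 225 -> 135
  -- iteration 4/4 --
  FD 12: (18.485,-12.485) -> (10,-4) [heading=135, draw]
  RT 90: heading 135 -> 45
]
Final: pos=(10,-4), heading=45, 4 segment(s) drawn

Start position: (10, -4)
Final position: (10, -4)
Distance = 0; < 1e-6 -> CLOSED

Answer: yes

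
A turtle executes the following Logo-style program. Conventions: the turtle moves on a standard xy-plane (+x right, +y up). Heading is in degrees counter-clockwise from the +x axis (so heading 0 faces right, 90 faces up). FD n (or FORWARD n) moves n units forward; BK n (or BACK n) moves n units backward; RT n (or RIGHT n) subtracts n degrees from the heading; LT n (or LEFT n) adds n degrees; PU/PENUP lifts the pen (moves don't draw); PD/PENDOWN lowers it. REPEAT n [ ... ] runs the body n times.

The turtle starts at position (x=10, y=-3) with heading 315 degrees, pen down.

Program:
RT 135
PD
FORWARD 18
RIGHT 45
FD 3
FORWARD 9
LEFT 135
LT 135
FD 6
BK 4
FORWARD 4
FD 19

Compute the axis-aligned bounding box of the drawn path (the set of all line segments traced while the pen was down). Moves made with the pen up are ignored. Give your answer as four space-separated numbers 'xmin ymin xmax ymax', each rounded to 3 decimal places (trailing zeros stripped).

Answer: -16.485 -3 10 23.163

Derivation:
Executing turtle program step by step:
Start: pos=(10,-3), heading=315, pen down
RT 135: heading 315 -> 180
PD: pen down
FD 18: (10,-3) -> (-8,-3) [heading=180, draw]
RT 45: heading 180 -> 135
FD 3: (-8,-3) -> (-10.121,-0.879) [heading=135, draw]
FD 9: (-10.121,-0.879) -> (-16.485,5.485) [heading=135, draw]
LT 135: heading 135 -> 270
LT 135: heading 270 -> 45
FD 6: (-16.485,5.485) -> (-12.243,9.728) [heading=45, draw]
BK 4: (-12.243,9.728) -> (-15.071,6.899) [heading=45, draw]
FD 4: (-15.071,6.899) -> (-12.243,9.728) [heading=45, draw]
FD 19: (-12.243,9.728) -> (1.192,23.163) [heading=45, draw]
Final: pos=(1.192,23.163), heading=45, 7 segment(s) drawn

Segment endpoints: x in {-16.485, -15.071, -12.243, -12.243, -10.121, -8, 1.192, 10}, y in {-3, -3, -0.879, 5.485, 6.899, 9.728, 23.163}
xmin=-16.485, ymin=-3, xmax=10, ymax=23.163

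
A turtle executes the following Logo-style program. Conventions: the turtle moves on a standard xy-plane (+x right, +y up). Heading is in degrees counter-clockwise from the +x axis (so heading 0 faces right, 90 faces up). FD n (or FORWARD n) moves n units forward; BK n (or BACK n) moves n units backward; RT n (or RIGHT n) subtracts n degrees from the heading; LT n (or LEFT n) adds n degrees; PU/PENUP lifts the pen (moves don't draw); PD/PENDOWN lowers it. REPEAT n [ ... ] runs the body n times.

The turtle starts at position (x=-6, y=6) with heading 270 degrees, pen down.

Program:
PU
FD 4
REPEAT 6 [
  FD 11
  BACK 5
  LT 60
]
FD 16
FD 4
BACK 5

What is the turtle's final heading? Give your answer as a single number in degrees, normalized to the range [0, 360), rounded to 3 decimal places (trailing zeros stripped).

Executing turtle program step by step:
Start: pos=(-6,6), heading=270, pen down
PU: pen up
FD 4: (-6,6) -> (-6,2) [heading=270, move]
REPEAT 6 [
  -- iteration 1/6 --
  FD 11: (-6,2) -> (-6,-9) [heading=270, move]
  BK 5: (-6,-9) -> (-6,-4) [heading=270, move]
  LT 60: heading 270 -> 330
  -- iteration 2/6 --
  FD 11: (-6,-4) -> (3.526,-9.5) [heading=330, move]
  BK 5: (3.526,-9.5) -> (-0.804,-7) [heading=330, move]
  LT 60: heading 330 -> 30
  -- iteration 3/6 --
  FD 11: (-0.804,-7) -> (8.722,-1.5) [heading=30, move]
  BK 5: (8.722,-1.5) -> (4.392,-4) [heading=30, move]
  LT 60: heading 30 -> 90
  -- iteration 4/6 --
  FD 11: (4.392,-4) -> (4.392,7) [heading=90, move]
  BK 5: (4.392,7) -> (4.392,2) [heading=90, move]
  LT 60: heading 90 -> 150
  -- iteration 5/6 --
  FD 11: (4.392,2) -> (-5.134,7.5) [heading=150, move]
  BK 5: (-5.134,7.5) -> (-0.804,5) [heading=150, move]
  LT 60: heading 150 -> 210
  -- iteration 6/6 --
  FD 11: (-0.804,5) -> (-10.33,-0.5) [heading=210, move]
  BK 5: (-10.33,-0.5) -> (-6,2) [heading=210, move]
  LT 60: heading 210 -> 270
]
FD 16: (-6,2) -> (-6,-14) [heading=270, move]
FD 4: (-6,-14) -> (-6,-18) [heading=270, move]
BK 5: (-6,-18) -> (-6,-13) [heading=270, move]
Final: pos=(-6,-13), heading=270, 0 segment(s) drawn

Answer: 270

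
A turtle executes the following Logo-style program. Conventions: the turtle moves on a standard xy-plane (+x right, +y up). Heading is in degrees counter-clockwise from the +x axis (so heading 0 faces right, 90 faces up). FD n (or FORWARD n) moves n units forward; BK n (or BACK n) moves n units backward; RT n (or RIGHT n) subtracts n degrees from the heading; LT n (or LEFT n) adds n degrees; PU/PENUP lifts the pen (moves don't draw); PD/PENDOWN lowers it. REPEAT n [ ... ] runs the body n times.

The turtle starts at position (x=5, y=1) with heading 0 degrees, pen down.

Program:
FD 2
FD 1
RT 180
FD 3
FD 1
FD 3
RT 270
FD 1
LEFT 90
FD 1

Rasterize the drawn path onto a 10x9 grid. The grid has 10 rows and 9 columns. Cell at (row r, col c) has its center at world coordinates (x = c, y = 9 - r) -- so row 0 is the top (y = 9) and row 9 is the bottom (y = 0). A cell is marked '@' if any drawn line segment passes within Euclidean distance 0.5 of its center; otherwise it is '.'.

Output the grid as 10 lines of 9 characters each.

Answer: .........
.........
.........
.........
.........
.........
.........
.........
.@@@@@@@@
.@@......

Derivation:
Segment 0: (5,1) -> (7,1)
Segment 1: (7,1) -> (8,1)
Segment 2: (8,1) -> (5,1)
Segment 3: (5,1) -> (4,1)
Segment 4: (4,1) -> (1,1)
Segment 5: (1,1) -> (1,-0)
Segment 6: (1,-0) -> (2,-0)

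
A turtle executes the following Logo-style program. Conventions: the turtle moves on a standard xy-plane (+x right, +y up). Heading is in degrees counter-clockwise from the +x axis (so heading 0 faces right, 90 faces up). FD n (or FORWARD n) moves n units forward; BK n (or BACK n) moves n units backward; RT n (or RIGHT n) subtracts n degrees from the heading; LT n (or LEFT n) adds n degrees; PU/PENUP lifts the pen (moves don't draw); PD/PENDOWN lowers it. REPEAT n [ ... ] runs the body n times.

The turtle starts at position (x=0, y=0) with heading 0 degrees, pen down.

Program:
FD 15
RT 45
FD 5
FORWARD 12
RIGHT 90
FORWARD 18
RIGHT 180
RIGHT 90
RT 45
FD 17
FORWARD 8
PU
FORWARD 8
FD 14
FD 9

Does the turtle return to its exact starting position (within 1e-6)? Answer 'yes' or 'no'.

Answer: no

Derivation:
Executing turtle program step by step:
Start: pos=(0,0), heading=0, pen down
FD 15: (0,0) -> (15,0) [heading=0, draw]
RT 45: heading 0 -> 315
FD 5: (15,0) -> (18.536,-3.536) [heading=315, draw]
FD 12: (18.536,-3.536) -> (27.021,-12.021) [heading=315, draw]
RT 90: heading 315 -> 225
FD 18: (27.021,-12.021) -> (14.293,-24.749) [heading=225, draw]
RT 180: heading 225 -> 45
RT 90: heading 45 -> 315
RT 45: heading 315 -> 270
FD 17: (14.293,-24.749) -> (14.293,-41.749) [heading=270, draw]
FD 8: (14.293,-41.749) -> (14.293,-49.749) [heading=270, draw]
PU: pen up
FD 8: (14.293,-49.749) -> (14.293,-57.749) [heading=270, move]
FD 14: (14.293,-57.749) -> (14.293,-71.749) [heading=270, move]
FD 9: (14.293,-71.749) -> (14.293,-80.749) [heading=270, move]
Final: pos=(14.293,-80.749), heading=270, 6 segment(s) drawn

Start position: (0, 0)
Final position: (14.293, -80.749)
Distance = 82.004; >= 1e-6 -> NOT closed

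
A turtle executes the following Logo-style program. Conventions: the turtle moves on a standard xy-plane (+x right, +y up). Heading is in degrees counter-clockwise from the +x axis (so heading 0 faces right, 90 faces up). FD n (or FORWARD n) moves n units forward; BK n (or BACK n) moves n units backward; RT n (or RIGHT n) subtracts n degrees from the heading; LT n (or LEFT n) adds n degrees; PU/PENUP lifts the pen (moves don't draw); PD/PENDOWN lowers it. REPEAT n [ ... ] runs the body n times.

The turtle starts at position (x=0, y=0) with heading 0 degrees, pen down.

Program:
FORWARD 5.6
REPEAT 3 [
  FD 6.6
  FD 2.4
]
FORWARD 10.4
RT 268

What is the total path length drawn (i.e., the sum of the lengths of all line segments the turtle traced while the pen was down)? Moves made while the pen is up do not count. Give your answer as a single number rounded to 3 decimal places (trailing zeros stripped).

Answer: 43

Derivation:
Executing turtle program step by step:
Start: pos=(0,0), heading=0, pen down
FD 5.6: (0,0) -> (5.6,0) [heading=0, draw]
REPEAT 3 [
  -- iteration 1/3 --
  FD 6.6: (5.6,0) -> (12.2,0) [heading=0, draw]
  FD 2.4: (12.2,0) -> (14.6,0) [heading=0, draw]
  -- iteration 2/3 --
  FD 6.6: (14.6,0) -> (21.2,0) [heading=0, draw]
  FD 2.4: (21.2,0) -> (23.6,0) [heading=0, draw]
  -- iteration 3/3 --
  FD 6.6: (23.6,0) -> (30.2,0) [heading=0, draw]
  FD 2.4: (30.2,0) -> (32.6,0) [heading=0, draw]
]
FD 10.4: (32.6,0) -> (43,0) [heading=0, draw]
RT 268: heading 0 -> 92
Final: pos=(43,0), heading=92, 8 segment(s) drawn

Segment lengths:
  seg 1: (0,0) -> (5.6,0), length = 5.6
  seg 2: (5.6,0) -> (12.2,0), length = 6.6
  seg 3: (12.2,0) -> (14.6,0), length = 2.4
  seg 4: (14.6,0) -> (21.2,0), length = 6.6
  seg 5: (21.2,0) -> (23.6,0), length = 2.4
  seg 6: (23.6,0) -> (30.2,0), length = 6.6
  seg 7: (30.2,0) -> (32.6,0), length = 2.4
  seg 8: (32.6,0) -> (43,0), length = 10.4
Total = 43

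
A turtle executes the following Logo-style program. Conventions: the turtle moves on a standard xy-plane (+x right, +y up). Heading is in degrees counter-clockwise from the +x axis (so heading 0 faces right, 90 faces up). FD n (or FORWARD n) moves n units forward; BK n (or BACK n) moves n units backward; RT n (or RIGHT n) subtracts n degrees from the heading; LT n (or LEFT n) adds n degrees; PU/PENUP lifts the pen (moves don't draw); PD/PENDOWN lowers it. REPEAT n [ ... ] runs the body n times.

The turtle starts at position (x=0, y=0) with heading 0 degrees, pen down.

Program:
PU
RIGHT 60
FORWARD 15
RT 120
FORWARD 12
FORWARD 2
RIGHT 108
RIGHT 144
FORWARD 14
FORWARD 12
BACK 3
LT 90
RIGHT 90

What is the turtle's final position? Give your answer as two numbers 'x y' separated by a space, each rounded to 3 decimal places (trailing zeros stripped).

Answer: 0.607 -34.865

Derivation:
Executing turtle program step by step:
Start: pos=(0,0), heading=0, pen down
PU: pen up
RT 60: heading 0 -> 300
FD 15: (0,0) -> (7.5,-12.99) [heading=300, move]
RT 120: heading 300 -> 180
FD 12: (7.5,-12.99) -> (-4.5,-12.99) [heading=180, move]
FD 2: (-4.5,-12.99) -> (-6.5,-12.99) [heading=180, move]
RT 108: heading 180 -> 72
RT 144: heading 72 -> 288
FD 14: (-6.5,-12.99) -> (-2.174,-26.305) [heading=288, move]
FD 12: (-2.174,-26.305) -> (1.534,-37.718) [heading=288, move]
BK 3: (1.534,-37.718) -> (0.607,-34.865) [heading=288, move]
LT 90: heading 288 -> 18
RT 90: heading 18 -> 288
Final: pos=(0.607,-34.865), heading=288, 0 segment(s) drawn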